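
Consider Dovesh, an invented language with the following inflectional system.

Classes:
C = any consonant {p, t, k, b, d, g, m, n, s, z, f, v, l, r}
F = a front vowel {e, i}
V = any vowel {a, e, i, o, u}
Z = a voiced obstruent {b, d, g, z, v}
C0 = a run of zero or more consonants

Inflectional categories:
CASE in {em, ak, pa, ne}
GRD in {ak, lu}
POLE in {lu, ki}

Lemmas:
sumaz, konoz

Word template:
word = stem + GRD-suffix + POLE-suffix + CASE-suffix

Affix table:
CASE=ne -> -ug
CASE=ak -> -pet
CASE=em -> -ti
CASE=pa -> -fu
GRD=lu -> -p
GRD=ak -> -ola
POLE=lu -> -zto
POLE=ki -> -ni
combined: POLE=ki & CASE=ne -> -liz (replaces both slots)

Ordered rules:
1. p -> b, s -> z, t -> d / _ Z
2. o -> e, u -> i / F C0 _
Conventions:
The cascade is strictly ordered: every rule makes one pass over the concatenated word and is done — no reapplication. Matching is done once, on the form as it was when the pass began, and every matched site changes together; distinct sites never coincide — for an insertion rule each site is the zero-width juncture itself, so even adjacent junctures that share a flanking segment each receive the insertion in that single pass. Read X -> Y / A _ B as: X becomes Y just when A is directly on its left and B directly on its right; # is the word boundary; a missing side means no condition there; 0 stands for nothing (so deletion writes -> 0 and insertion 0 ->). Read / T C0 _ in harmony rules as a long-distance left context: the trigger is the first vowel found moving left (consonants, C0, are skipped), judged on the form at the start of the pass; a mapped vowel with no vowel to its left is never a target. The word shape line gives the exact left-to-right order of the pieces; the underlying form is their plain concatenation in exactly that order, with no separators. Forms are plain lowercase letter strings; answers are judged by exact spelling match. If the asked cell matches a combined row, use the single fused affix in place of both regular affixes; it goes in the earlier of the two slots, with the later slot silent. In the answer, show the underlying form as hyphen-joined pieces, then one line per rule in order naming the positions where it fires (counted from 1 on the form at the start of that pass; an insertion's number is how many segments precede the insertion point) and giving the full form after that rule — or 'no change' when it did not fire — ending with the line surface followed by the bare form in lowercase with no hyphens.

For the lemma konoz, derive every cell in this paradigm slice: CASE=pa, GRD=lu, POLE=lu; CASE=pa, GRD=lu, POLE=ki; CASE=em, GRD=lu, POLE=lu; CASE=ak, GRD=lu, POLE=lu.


cell CASE=pa, GRD=lu, POLE=lu:
underlying: konoz-p-zto-fu
1. p -> b, s -> z, t -> d / _ Z: fires at position(s) 6: konozbztofu
2. o -> e, u -> i / F C0 _: no change
surface: konozbztofu

cell CASE=pa, GRD=lu, POLE=ki:
underlying: konoz-p-ni-fu
1. p -> b, s -> z, t -> d / _ Z: no change
2. o -> e, u -> i / F C0 _: fires at position(s) 10: konozpnifi
surface: konozpnifi

cell CASE=em, GRD=lu, POLE=lu:
underlying: konoz-p-zto-ti
1. p -> b, s -> z, t -> d / _ Z: fires at position(s) 6: konozbztoti
2. o -> e, u -> i / F C0 _: no change
surface: konozbztoti

cell CASE=ak, GRD=lu, POLE=lu:
underlying: konoz-p-zto-pet
1. p -> b, s -> z, t -> d / _ Z: fires at position(s) 6: konozbztopet
2. o -> e, u -> i / F C0 _: no change
surface: konozbztopet


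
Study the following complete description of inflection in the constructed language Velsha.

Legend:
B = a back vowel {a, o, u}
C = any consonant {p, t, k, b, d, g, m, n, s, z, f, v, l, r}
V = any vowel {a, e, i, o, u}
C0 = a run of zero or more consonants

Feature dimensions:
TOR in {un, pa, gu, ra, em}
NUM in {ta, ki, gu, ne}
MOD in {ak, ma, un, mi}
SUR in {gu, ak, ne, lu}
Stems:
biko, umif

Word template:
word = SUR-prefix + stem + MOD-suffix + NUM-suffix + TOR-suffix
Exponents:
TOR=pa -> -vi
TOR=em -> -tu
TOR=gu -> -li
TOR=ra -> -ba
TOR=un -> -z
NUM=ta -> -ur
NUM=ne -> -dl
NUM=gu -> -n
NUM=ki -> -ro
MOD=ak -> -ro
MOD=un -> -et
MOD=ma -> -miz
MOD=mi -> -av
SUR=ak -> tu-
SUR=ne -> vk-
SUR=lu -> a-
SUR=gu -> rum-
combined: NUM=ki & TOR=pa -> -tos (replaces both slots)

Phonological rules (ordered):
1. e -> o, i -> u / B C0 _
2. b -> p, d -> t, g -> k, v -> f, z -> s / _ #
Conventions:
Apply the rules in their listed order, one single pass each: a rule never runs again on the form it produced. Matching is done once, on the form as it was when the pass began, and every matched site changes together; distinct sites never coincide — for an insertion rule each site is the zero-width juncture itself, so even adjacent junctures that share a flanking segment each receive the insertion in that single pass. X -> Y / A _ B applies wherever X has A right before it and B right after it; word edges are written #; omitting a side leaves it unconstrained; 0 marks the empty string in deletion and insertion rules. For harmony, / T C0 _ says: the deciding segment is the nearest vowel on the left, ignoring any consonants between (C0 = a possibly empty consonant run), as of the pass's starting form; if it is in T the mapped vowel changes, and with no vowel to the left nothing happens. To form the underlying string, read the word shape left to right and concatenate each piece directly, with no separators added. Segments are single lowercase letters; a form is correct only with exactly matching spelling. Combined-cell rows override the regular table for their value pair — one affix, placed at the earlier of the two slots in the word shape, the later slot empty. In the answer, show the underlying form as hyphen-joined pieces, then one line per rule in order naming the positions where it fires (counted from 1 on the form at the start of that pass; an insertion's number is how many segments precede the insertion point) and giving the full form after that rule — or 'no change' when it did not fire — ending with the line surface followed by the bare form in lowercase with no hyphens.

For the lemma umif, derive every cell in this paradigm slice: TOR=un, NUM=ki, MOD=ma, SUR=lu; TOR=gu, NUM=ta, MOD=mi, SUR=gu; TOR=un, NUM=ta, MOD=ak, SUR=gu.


cell TOR=un, NUM=ki, MOD=ma, SUR=lu:
underlying: a-umif-miz-ro-z
1. e -> o, i -> u / B C0 _: fires at position(s) 4: aumufmizroz
2. b -> p, d -> t, g -> k, v -> f, z -> s / _ #: fires at position(s) 11: aumufmizros
surface: aumufmizros

cell TOR=gu, NUM=ta, MOD=mi, SUR=gu:
underlying: rum-umif-av-ur-li
1. e -> o, i -> u / B C0 _: fires at position(s) 6, 13: rumumufavurlu
2. b -> p, d -> t, g -> k, v -> f, z -> s / _ #: no change
surface: rumumufavurlu

cell TOR=un, NUM=ta, MOD=ak, SUR=gu:
underlying: rum-umif-ro-ur-z
1. e -> o, i -> u / B C0 _: fires at position(s) 6: rumumufrourz
2. b -> p, d -> t, g -> k, v -> f, z -> s / _ #: fires at position(s) 12: rumumufrours
surface: rumumufrours


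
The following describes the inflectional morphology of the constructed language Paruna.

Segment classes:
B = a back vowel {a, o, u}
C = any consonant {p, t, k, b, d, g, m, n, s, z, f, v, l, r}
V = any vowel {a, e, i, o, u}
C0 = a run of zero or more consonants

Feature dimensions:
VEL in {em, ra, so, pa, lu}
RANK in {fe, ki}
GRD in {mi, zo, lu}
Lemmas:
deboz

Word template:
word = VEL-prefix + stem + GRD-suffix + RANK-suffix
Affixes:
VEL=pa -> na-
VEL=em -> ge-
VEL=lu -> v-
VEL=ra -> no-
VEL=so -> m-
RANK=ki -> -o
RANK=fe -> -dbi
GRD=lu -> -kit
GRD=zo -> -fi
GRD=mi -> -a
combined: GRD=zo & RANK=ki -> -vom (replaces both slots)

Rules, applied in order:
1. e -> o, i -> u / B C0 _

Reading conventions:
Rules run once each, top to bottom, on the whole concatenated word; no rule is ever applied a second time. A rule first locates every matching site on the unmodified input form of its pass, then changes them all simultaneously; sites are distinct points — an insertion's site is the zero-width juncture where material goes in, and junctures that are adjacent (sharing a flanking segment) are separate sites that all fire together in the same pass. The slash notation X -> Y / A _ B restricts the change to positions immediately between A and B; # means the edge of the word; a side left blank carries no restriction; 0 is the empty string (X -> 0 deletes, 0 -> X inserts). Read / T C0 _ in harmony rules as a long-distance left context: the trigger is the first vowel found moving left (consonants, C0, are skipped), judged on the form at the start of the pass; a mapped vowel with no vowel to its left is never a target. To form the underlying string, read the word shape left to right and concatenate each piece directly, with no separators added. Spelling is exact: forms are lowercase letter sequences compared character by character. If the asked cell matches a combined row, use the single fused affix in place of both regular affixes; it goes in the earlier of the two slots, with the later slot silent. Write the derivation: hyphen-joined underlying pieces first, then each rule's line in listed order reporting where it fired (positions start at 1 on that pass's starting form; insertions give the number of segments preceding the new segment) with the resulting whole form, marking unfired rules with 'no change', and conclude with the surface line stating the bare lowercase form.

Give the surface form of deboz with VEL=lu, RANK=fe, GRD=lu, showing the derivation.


underlying: v-deboz-kit-dbi
1. e -> o, i -> u / B C0 _: fires at position(s) 8: vdebozkutdbi
surface: vdebozkutdbi


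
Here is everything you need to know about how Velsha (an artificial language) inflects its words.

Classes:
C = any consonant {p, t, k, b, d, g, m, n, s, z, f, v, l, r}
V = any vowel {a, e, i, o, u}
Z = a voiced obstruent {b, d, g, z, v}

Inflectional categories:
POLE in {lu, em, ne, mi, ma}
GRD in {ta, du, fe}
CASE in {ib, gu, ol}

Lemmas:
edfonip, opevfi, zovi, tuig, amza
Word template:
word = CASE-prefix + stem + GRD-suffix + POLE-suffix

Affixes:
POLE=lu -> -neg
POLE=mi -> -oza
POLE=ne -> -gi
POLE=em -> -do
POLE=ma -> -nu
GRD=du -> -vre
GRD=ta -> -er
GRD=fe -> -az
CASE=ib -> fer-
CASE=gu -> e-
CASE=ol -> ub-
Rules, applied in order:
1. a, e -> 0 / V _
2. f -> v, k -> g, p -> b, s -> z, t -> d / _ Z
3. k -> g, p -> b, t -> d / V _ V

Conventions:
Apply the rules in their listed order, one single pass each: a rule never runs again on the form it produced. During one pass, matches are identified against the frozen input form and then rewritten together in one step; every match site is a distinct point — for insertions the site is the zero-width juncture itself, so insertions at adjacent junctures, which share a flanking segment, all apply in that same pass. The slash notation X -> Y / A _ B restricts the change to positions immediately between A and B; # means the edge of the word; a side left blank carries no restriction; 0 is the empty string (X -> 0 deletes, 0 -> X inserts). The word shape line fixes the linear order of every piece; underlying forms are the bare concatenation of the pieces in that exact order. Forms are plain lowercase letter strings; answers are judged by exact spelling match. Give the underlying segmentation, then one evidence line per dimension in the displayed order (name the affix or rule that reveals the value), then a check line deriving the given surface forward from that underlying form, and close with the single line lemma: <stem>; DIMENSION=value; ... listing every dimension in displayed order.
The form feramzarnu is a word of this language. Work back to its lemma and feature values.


underlying: fer-amza-er-nu
POLE=ma - signalled by the affix -nu
GRD=ta - signalled by the affix -er
CASE=ib - signalled by the affix fer-
check: feramzaernu -> feramzarnu -> feramzarnu -> feramzarnu
lemma: amza; POLE=ma; GRD=ta; CASE=ib


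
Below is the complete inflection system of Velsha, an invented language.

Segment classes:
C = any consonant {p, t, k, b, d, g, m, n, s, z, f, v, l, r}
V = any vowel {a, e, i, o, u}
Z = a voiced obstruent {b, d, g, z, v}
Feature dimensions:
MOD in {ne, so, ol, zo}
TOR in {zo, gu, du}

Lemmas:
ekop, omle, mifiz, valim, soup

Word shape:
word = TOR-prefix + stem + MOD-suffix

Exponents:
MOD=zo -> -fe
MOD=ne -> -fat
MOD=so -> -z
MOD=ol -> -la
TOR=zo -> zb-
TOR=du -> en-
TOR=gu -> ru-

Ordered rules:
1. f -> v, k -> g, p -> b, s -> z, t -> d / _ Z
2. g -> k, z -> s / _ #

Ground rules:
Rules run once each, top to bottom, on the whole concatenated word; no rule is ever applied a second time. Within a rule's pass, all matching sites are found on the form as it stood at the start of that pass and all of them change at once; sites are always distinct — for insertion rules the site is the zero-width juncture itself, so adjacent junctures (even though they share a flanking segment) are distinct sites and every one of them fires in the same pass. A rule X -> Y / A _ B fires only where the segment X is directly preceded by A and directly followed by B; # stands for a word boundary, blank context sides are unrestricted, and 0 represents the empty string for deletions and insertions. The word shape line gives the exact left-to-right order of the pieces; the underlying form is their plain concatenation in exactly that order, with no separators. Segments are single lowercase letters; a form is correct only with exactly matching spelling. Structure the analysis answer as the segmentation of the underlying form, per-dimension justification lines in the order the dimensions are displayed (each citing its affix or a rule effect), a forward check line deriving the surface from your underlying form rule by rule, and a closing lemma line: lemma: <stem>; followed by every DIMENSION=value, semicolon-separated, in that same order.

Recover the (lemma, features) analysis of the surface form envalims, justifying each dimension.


underlying: en-valim-z
MOD=so - signalled by the affix -z
TOR=du - signalled by the affix en-
check: envalimz -> envalimz -> envalims
lemma: valim; MOD=so; TOR=du


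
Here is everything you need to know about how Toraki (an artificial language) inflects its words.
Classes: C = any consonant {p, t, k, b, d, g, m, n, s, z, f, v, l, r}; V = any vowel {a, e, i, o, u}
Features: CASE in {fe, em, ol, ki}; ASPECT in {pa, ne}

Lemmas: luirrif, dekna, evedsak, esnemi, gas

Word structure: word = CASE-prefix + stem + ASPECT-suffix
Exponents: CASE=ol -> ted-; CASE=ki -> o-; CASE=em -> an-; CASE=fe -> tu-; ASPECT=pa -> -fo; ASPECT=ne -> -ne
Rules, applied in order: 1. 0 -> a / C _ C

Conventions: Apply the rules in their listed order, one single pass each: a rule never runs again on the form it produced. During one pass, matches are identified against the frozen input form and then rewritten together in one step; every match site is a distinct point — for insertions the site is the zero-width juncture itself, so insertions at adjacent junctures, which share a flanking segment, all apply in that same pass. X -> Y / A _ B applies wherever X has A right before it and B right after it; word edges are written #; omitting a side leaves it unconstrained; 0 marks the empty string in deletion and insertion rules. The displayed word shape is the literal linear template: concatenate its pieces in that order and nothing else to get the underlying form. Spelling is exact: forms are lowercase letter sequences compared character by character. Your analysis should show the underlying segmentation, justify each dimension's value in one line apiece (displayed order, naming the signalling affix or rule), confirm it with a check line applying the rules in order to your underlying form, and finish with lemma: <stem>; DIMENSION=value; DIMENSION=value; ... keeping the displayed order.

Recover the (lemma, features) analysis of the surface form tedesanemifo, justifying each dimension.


underlying: ted-esnemi-fo
CASE=ol - signalled by the affix ted-
ASPECT=pa - signalled by the affix -fo
check: tedesnemifo -> tedesanemifo
lemma: esnemi; CASE=ol; ASPECT=pa


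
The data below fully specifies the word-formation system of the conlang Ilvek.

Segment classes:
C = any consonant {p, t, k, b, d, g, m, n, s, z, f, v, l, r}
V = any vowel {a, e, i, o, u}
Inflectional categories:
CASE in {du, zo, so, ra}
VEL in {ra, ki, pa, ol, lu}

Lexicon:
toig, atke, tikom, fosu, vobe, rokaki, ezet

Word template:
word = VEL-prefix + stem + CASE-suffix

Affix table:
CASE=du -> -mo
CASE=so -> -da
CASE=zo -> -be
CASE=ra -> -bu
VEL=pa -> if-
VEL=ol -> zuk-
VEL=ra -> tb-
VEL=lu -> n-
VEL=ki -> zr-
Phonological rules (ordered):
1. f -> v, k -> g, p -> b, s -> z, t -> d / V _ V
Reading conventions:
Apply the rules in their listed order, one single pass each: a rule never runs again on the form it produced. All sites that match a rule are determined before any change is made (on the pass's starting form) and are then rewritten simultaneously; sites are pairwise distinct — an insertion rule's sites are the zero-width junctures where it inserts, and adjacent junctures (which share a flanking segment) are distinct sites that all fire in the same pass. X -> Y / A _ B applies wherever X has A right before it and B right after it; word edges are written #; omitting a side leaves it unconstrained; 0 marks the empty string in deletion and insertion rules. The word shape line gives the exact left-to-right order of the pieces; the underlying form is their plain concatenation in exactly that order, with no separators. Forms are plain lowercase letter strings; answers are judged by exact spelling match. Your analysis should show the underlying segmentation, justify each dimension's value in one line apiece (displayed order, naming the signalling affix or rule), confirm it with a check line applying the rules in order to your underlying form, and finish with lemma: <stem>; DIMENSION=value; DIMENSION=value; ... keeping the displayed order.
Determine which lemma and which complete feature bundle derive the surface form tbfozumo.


underlying: tb-fosu-mo
CASE=du - signalled by the affix -mo
VEL=ra - signalled by the affix tb-
check: tbfosumo -> tbfozumo
lemma: fosu; CASE=du; VEL=ra


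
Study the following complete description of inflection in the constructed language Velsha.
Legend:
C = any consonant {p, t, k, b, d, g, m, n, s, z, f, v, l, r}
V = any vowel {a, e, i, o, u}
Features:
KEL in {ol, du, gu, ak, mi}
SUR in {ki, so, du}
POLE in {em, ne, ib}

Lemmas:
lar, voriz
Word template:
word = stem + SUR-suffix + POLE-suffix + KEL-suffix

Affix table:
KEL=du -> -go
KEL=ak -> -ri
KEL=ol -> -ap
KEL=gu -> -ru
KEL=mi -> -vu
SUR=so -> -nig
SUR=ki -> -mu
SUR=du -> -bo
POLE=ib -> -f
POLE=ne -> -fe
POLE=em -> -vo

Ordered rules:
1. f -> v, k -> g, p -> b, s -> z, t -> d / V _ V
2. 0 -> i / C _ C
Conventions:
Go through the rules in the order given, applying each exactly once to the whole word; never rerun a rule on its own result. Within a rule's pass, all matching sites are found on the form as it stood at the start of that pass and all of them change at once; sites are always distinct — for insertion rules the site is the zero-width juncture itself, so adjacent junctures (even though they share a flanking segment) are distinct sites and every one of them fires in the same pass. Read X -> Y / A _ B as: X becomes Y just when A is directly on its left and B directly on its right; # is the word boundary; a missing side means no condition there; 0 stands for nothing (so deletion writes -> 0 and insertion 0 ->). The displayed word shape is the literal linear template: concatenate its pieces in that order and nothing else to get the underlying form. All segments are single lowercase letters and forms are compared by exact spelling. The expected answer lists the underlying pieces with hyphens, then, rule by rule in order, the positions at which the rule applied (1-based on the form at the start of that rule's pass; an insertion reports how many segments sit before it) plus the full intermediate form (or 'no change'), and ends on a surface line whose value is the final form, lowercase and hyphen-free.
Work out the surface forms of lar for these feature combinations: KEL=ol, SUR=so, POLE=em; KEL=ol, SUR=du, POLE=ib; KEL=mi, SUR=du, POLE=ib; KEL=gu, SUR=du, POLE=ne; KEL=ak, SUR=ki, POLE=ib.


cell KEL=ol, SUR=so, POLE=em:
underlying: lar-nig-vo-ap
1. f -> v, k -> g, p -> b, s -> z, t -> d / V _ V: no change
2. 0 -> i / C _ C: inserts after position(s) 3, 6: larinigivoap
surface: larinigivoap

cell KEL=ol, SUR=du, POLE=ib:
underlying: lar-bo-f-ap
1. f -> v, k -> g, p -> b, s -> z, t -> d / V _ V: fires at position(s) 6: larbovap
2. 0 -> i / C _ C: inserts after position(s) 3: laribovap
surface: laribovap

cell KEL=mi, SUR=du, POLE=ib:
underlying: lar-bo-f-vu
1. f -> v, k -> g, p -> b, s -> z, t -> d / V _ V: no change
2. 0 -> i / C _ C: inserts after position(s) 3, 6: laribofivu
surface: laribofivu

cell KEL=gu, SUR=du, POLE=ne:
underlying: lar-bo-fe-ru
1. f -> v, k -> g, p -> b, s -> z, t -> d / V _ V: fires at position(s) 6: larboveru
2. 0 -> i / C _ C: inserts after position(s) 3: lariboveru
surface: lariboveru

cell KEL=ak, SUR=ki, POLE=ib:
underlying: lar-mu-f-ri
1. f -> v, k -> g, p -> b, s -> z, t -> d / V _ V: no change
2. 0 -> i / C _ C: inserts after position(s) 3, 6: larimufiri
surface: larimufiri


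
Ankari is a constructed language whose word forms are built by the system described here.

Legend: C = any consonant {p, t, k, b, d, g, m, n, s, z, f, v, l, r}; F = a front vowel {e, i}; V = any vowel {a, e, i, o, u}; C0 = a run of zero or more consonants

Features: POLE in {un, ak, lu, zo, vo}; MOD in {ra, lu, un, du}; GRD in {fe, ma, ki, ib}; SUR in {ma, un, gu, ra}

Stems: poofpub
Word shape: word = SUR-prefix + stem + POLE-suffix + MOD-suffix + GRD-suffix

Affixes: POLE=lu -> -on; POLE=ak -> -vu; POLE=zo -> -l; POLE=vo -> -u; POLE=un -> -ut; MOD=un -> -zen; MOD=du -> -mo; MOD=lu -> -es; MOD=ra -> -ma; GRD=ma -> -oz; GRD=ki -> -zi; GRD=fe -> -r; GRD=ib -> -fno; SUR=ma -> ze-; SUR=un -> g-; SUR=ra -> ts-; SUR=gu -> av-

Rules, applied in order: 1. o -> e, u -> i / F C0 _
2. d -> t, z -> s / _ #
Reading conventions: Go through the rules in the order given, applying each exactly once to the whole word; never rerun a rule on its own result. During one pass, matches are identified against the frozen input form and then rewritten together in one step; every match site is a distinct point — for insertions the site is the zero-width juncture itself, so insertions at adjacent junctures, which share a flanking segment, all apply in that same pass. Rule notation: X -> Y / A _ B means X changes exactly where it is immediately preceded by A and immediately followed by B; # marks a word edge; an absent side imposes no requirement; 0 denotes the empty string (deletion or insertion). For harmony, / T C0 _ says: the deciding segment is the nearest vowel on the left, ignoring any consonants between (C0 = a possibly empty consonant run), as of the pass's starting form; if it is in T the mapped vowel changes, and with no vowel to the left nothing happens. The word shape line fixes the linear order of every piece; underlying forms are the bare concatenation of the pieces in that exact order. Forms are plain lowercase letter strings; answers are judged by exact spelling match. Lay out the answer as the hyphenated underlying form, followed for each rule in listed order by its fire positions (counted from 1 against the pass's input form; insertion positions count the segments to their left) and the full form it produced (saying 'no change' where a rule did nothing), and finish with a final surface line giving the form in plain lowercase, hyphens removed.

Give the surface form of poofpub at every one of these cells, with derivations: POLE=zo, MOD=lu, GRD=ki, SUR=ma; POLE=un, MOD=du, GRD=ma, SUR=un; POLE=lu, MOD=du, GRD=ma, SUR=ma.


cell POLE=zo, MOD=lu, GRD=ki, SUR=ma:
underlying: ze-poofpub-l-es-zi
1. o -> e, u -> i / F C0 _: fires at position(s) 4: zepeofpubleszi
2. d -> t, z -> s / _ #: no change
surface: zepeofpubleszi

cell POLE=un, MOD=du, GRD=ma, SUR=un:
underlying: g-poofpub-ut-mo-oz
1. o -> e, u -> i / F C0 _: no change
2. d -> t, z -> s / _ #: fires at position(s) 14: gpoofpubutmoos
surface: gpoofpubutmoos

cell POLE=lu, MOD=du, GRD=ma, SUR=ma:
underlying: ze-poofpub-on-mo-oz
1. o -> e, u -> i / F C0 _: fires at position(s) 4: zepeofpubonmooz
2. d -> t, z -> s / _ #: fires at position(s) 15: zepeofpubonmoos
surface: zepeofpubonmoos


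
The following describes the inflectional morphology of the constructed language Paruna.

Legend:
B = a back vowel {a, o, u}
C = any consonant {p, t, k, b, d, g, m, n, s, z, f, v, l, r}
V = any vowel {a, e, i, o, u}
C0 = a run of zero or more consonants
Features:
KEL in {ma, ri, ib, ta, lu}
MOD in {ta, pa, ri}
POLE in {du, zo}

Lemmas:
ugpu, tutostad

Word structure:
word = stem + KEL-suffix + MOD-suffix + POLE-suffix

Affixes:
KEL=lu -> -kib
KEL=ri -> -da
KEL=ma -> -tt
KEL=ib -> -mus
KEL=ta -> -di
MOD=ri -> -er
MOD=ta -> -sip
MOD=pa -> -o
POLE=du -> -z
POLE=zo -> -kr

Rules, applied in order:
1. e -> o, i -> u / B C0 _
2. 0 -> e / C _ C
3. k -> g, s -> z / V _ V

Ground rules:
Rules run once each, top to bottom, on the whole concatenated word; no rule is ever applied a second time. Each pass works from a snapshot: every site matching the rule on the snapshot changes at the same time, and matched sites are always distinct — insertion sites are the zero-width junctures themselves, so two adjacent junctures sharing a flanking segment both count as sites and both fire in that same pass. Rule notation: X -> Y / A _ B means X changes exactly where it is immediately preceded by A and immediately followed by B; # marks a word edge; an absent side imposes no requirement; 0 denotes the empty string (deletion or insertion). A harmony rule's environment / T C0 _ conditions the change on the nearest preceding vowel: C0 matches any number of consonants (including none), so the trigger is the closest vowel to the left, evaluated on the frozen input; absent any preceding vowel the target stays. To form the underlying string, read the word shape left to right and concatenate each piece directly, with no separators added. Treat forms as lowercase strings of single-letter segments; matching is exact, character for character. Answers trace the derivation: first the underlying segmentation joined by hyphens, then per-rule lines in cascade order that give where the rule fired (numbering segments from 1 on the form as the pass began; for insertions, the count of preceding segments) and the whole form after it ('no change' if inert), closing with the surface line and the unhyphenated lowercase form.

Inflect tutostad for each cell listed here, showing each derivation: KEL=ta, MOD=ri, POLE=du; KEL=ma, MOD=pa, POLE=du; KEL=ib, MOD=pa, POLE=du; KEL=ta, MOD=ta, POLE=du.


cell KEL=ta, MOD=ri, POLE=du:
underlying: tutostad-di-er-z
1. e -> o, i -> u / B C0 _: fires at position(s) 10: tutostadduerz
2. 0 -> e / C _ C: inserts after position(s) 5, 8, 12: tutosetadeduerez
3. k -> g, s -> z / V _ V: fires at position(s) 5: tutozetadeduerez
surface: tutozetadeduerez

cell KEL=ma, MOD=pa, POLE=du:
underlying: tutostad-tt-o-z
1. e -> o, i -> u / B C0 _: no change
2. 0 -> e / C _ C: inserts after position(s) 5, 8, 9: tutosetadetetoz
3. k -> g, s -> z / V _ V: fires at position(s) 5: tutozetadetetoz
surface: tutozetadetetoz

cell KEL=ib, MOD=pa, POLE=du:
underlying: tutostad-mus-o-z
1. e -> o, i -> u / B C0 _: no change
2. 0 -> e / C _ C: inserts after position(s) 5, 8: tutosetademusoz
3. k -> g, s -> z / V _ V: fires at position(s) 5, 13: tutozetademuzoz
surface: tutozetademuzoz

cell KEL=ta, MOD=ta, POLE=du:
underlying: tutostad-di-sip-z
1. e -> o, i -> u / B C0 _: fires at position(s) 10: tutostaddusipz
2. 0 -> e / C _ C: inserts after position(s) 5, 8, 13: tutosetadedusipez
3. k -> g, s -> z / V _ V: fires at position(s) 5, 13: tutozetadeduzipez
surface: tutozetadeduzipez


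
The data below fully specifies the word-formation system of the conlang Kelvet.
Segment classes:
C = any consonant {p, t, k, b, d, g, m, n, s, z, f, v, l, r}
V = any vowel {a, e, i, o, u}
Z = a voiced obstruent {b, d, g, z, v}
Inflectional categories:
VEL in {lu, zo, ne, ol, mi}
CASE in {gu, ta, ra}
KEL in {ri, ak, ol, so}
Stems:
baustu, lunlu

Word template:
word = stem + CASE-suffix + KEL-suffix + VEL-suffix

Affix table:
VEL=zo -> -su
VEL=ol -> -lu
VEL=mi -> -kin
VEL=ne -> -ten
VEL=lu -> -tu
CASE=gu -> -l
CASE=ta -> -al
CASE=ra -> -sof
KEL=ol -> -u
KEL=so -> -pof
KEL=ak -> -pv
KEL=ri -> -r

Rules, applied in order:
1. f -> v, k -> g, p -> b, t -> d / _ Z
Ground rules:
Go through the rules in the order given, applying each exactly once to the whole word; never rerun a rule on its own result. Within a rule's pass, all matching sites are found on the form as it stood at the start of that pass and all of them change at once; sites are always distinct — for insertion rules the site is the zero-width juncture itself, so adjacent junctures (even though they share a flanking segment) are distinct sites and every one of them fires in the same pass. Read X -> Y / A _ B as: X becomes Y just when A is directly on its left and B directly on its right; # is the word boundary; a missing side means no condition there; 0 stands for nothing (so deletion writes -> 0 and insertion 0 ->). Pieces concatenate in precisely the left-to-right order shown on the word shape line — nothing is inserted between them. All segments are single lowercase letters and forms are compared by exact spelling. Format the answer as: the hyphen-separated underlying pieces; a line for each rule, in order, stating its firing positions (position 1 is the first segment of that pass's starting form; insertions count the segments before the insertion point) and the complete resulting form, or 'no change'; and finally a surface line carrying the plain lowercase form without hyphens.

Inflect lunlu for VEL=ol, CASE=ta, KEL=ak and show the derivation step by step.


underlying: lunlu-al-pv-lu
1. f -> v, k -> g, p -> b, t -> d / _ Z: fires at position(s) 8: lunlualbvlu
surface: lunlualbvlu


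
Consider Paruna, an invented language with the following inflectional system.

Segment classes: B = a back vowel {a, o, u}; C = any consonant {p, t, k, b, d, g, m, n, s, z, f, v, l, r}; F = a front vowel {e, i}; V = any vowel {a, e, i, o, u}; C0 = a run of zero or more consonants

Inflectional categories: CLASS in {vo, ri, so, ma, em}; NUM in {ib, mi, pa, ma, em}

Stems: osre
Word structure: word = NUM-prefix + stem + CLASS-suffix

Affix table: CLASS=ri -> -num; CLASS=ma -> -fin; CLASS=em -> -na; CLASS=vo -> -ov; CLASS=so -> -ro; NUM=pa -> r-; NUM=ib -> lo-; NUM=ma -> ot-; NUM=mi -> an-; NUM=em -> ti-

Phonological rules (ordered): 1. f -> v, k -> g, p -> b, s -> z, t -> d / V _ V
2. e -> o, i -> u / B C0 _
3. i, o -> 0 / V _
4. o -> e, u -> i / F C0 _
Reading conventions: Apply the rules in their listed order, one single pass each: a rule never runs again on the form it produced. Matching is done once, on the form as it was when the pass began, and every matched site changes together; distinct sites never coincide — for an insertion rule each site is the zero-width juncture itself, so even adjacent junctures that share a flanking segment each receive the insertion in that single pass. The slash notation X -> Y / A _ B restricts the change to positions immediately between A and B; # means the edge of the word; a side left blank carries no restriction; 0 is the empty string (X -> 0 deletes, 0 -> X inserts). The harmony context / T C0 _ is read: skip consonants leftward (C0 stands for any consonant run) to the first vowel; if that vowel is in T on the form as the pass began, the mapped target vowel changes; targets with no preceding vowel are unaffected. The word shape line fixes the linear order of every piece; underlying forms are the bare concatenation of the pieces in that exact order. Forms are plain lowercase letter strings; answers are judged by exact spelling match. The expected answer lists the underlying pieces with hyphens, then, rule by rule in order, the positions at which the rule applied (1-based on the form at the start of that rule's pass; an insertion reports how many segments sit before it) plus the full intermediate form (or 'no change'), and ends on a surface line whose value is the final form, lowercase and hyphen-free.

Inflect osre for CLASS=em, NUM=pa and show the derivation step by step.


underlying: r-osre-na
1. f -> v, k -> g, p -> b, s -> z, t -> d / V _ V: no change
2. e -> o, i -> u / B C0 _: fires at position(s) 5: rosrona
3. i, o -> 0 / V _: no change
4. o -> e, u -> i / F C0 _: no change
surface: rosrona


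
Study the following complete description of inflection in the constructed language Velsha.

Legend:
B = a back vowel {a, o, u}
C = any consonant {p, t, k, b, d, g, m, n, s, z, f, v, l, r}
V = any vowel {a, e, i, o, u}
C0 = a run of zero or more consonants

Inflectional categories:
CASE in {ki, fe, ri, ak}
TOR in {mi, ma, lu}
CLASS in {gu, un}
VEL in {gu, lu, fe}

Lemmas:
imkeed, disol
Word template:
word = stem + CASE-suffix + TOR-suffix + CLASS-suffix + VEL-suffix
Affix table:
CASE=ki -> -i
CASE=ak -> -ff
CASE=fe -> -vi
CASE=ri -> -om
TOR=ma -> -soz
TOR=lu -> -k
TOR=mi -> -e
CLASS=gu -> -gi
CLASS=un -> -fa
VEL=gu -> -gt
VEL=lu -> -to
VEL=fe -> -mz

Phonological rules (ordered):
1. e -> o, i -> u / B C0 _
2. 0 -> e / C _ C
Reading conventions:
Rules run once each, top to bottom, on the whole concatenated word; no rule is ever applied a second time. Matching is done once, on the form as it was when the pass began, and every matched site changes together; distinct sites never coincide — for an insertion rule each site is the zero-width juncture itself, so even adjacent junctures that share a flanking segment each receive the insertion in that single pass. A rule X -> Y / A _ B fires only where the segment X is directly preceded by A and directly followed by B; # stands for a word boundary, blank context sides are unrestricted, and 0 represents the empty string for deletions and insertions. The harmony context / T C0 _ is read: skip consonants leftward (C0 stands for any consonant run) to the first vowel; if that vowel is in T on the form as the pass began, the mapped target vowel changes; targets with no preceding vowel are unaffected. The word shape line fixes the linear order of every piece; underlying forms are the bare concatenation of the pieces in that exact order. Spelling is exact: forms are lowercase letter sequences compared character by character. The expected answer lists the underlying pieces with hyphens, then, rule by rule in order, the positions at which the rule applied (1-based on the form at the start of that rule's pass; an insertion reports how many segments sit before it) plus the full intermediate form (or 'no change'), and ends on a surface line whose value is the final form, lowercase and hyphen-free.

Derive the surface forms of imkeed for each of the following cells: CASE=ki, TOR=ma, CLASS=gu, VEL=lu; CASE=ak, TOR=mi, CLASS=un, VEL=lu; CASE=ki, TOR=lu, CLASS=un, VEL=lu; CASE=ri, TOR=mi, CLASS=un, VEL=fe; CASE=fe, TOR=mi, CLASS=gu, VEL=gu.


cell CASE=ki, TOR=ma, CLASS=gu, VEL=lu:
underlying: imkeed-i-soz-gi-to
1. e -> o, i -> u / B C0 _: fires at position(s) 12: imkeedisozguto
2. 0 -> e / C _ C: inserts after position(s) 2, 10: imekeedisozeguto
surface: imekeedisozeguto

cell CASE=ak, TOR=mi, CLASS=un, VEL=lu:
underlying: imkeed-ff-e-fa-to
1. e -> o, i -> u / B C0 _: no change
2. 0 -> e / C _ C: inserts after position(s) 2, 6, 7: imekeedefefefato
surface: imekeedefefefato

cell CASE=ki, TOR=lu, CLASS=un, VEL=lu:
underlying: imkeed-i-k-fa-to
1. e -> o, i -> u / B C0 _: no change
2. 0 -> e / C _ C: inserts after position(s) 2, 8: imekeedikefato
surface: imekeedikefato

cell CASE=ri, TOR=mi, CLASS=un, VEL=fe:
underlying: imkeed-om-e-fa-mz
1. e -> o, i -> u / B C0 _: fires at position(s) 9: imkeedomofamz
2. 0 -> e / C _ C: inserts after position(s) 2, 12: imekeedomofamez
surface: imekeedomofamez

cell CASE=fe, TOR=mi, CLASS=gu, VEL=gu:
underlying: imkeed-vi-e-gi-gt
1. e -> o, i -> u / B C0 _: no change
2. 0 -> e / C _ C: inserts after position(s) 2, 6, 12: imekeedeviegiget
surface: imekeedeviegiget


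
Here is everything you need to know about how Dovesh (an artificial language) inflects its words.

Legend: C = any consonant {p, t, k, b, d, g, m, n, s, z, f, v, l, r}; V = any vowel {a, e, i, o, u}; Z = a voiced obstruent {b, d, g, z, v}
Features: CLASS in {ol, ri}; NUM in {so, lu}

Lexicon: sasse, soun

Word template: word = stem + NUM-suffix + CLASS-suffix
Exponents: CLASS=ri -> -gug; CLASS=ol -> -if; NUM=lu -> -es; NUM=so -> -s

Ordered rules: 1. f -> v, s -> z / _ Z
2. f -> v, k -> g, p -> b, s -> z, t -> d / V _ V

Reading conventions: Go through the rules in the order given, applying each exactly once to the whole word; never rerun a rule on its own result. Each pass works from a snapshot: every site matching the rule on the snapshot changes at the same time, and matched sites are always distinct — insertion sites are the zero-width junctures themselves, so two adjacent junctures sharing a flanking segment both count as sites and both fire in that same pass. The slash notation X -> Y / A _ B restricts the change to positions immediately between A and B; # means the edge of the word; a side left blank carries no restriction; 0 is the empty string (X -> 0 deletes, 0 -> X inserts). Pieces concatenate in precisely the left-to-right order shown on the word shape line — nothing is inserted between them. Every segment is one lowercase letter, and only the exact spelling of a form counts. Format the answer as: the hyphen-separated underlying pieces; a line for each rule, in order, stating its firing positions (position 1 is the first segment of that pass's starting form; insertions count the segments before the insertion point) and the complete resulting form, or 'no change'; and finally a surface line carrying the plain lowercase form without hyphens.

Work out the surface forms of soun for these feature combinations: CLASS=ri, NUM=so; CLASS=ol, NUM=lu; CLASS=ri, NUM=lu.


cell CLASS=ri, NUM=so:
underlying: soun-s-gug
1. f -> v, s -> z / _ Z: fires at position(s) 5: sounzgug
2. f -> v, k -> g, p -> b, s -> z, t -> d / V _ V: no change
surface: sounzgug

cell CLASS=ol, NUM=lu:
underlying: soun-es-if
1. f -> v, s -> z / _ Z: no change
2. f -> v, k -> g, p -> b, s -> z, t -> d / V _ V: fires at position(s) 6: sounezif
surface: sounezif

cell CLASS=ri, NUM=lu:
underlying: soun-es-gug
1. f -> v, s -> z / _ Z: fires at position(s) 6: sounezgug
2. f -> v, k -> g, p -> b, s -> z, t -> d / V _ V: no change
surface: sounezgug


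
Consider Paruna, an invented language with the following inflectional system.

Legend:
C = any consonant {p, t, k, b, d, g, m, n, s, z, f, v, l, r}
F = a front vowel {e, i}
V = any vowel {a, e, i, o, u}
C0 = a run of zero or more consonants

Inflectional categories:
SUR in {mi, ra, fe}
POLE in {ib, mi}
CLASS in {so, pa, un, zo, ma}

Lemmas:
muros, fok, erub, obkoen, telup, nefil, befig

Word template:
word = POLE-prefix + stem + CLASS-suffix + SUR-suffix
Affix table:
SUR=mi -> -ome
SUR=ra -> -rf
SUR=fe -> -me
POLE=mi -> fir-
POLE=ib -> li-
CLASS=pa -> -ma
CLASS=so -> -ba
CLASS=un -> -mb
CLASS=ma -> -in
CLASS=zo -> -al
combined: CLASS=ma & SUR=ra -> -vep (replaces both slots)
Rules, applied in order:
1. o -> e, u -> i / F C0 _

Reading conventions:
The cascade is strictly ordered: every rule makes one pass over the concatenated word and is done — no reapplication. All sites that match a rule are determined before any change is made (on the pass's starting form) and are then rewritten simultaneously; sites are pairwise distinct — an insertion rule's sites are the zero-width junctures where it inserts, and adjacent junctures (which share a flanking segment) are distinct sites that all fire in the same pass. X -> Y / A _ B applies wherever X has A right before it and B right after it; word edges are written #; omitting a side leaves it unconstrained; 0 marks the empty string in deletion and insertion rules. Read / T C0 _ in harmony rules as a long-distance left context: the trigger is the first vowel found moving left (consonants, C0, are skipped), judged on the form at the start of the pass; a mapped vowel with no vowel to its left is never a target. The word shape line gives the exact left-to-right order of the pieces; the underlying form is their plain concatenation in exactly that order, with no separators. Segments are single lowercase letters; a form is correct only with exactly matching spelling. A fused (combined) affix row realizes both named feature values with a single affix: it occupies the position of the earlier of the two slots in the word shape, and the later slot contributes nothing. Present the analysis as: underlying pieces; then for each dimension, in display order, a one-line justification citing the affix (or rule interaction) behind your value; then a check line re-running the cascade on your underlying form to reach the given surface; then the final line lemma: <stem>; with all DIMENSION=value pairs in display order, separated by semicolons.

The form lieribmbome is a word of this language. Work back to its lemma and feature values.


underlying: li-erub-mb-ome
SUR=mi - signalled by the affix -ome
POLE=ib - signalled by the affix li-
CLASS=un - signalled by the affix -mb
check: lierubmbome -> lieribmbome
lemma: erub; SUR=mi; POLE=ib; CLASS=un
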